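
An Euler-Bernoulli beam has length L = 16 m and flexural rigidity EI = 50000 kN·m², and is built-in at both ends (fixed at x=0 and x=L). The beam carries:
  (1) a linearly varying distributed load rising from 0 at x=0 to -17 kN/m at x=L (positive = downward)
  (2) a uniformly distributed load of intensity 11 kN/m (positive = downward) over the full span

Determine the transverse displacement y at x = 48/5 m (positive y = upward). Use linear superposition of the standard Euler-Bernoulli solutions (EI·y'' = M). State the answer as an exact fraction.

Load 1 — triangular load w₀=-17 kN/m (0→w₀ over full span):
  y_1 = -w₀x²(L-x)²(x+2L)/(120LEI) = -(-17)·(48/5)²·(16-(48/5))²·((48/5)+2·16)/(120·16·50000) = 1357824/48828125 m
Load 2 — uniform load w=11 kN/m over full span:
  y_2 = -wx²(L-x)²/(24EI) = -11·(48/5)²·(16-(48/5))²/(24·50000) = -67584/1953125 m
Superposition: y = Σ y_i = -331776/48828125 m ≈ -0.006795 m

y(48/5) = -331776/48828125 m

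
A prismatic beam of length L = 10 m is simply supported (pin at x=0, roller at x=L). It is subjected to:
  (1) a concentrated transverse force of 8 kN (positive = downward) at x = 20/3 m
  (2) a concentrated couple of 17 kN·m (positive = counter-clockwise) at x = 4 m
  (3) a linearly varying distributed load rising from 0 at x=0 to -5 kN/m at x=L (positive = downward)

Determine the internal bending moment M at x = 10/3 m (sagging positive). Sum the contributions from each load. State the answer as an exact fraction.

M(10/3) = -821/81 kN·m

Load 1 — point force P=8 kN at a=20/3 m (b=L-a=10/3):
  M_1 = Pbx/L  [x≤a] = 8·(10/3)·(10/3)/10 = 80/9 kN·m
Load 2 — applied couple M₀=17 kN·m at a=4 m (b=L-a=6):
  M_2 = M₀x/L  [x≤a] = 17·(10/3)/10 = 17/3 kN·m
Load 3 — triangular load w₀=-5 kN/m (0→w₀ over full span):
  M_3 = w₀Lx/6 - w₀x³/(6L) = (-5)·10·(10/3)/6 - (-5)·(10/3)³/(6·10) = -2000/81 kN·m
Superposition: M = Σ M_i = -821/81 kN·m ≈ -10.135802 kN·m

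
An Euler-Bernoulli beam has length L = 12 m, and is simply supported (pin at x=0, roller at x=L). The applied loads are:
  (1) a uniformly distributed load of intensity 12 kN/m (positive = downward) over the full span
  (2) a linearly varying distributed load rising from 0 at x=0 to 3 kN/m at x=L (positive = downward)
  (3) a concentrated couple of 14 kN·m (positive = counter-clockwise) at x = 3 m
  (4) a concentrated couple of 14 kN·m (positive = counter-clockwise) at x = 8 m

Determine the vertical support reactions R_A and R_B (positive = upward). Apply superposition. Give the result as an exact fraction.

R_A = 241/3 kN, R_B = 245/3 kN

Load 1 — uniform load w=12 kN/m over full span:
  R_A = wL/2 = 12·12/2 = 72 kN
  R_B = wL/2 = 12·12/2 = 72 kN
Load 2 — triangular load w₀=3 kN/m (0→w₀ over full span):
  R_A = w₀L/6 = 3·12/6 = 6 kN
  R_B = w₀L/3 = 3·12/3 = 12 kN
Load 3 — applied couple M₀=14 kN·m at a=3 m (b=L-a=9):
  R_A = M₀/L = 14/12 = 7/6 kN
  R_B = -M₀/L = -14/12 = -7/6 kN
Load 4 — applied couple M₀=14 kN·m at a=8 m (b=L-a=4):
  R_A = M₀/L = 14/12 = 7/6 kN
  R_B = -M₀/L = -14/12 = -7/6 kN
Superposition: R_A = 241/3 kN, R_B = 245/3 kN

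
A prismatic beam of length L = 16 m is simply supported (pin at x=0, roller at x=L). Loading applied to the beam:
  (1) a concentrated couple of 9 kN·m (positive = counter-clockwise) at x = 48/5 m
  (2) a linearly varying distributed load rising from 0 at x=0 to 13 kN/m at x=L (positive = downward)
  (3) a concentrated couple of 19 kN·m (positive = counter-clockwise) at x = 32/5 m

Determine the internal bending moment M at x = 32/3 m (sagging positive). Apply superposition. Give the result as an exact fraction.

M(32/3) = 15884/81 kN·m

Load 1 — applied couple M₀=9 kN·m at a=48/5 m (b=L-a=32/5):
  M_1 = M₀x/L - M₀  [x>a] = 9·(32/3)/16 - 9 = -3 kN·m
Load 2 — triangular load w₀=13 kN/m (0→w₀ over full span):
  M_2 = w₀Lx/6 - w₀x³/(6L) = 13·16·(32/3)/6 - 13·(32/3)³/(6·16) = 16640/81 kN·m
Load 3 — applied couple M₀=19 kN·m at a=32/5 m (b=L-a=48/5):
  M_3 = M₀x/L - M₀  [x>a] = 19·(32/3)/16 - 19 = -19/3 kN·m
Superposition: M = Σ M_i = 15884/81 kN·m ≈ 196.098765 kN·m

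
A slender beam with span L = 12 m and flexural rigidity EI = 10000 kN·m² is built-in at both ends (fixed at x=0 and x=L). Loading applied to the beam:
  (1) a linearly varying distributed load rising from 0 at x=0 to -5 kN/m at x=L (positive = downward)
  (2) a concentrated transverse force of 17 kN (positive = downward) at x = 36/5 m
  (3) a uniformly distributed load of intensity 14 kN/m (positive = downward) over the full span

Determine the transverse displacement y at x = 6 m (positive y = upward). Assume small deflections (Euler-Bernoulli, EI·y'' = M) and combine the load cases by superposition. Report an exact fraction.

y(6) = -94761/1250000 m

Load 1 — triangular load w₀=-5 kN/m (0→w₀ over full span):
  y_1 = -w₀x²(L-x)²(x+2L)/(120LEI) = -(-5)·6²·(12-6)²·(6+2·12)/(120·12·10000) = 27/2000 m
Load 2 — point force P=17 kN at a=36/5 m (b=L-a=24/5):
  y_2 = -Pb²x²(3aL-(3a+b)x)/(6L³EI)  [x≤a] = -17·(24/5)²·6²·(3·(36/5)·12-(3·(36/5)+(24/5))·6)/(6·12³·10000) = -1071/78125 m
Load 3 — uniform load w=14 kN/m over full span:
  y_3 = -wx²(L-x)²/(24EI) = -14·6²·(12-6)²/(24·10000) = -189/2500 m
Superposition: y = Σ y_i = -94761/1250000 m ≈ -0.075809 m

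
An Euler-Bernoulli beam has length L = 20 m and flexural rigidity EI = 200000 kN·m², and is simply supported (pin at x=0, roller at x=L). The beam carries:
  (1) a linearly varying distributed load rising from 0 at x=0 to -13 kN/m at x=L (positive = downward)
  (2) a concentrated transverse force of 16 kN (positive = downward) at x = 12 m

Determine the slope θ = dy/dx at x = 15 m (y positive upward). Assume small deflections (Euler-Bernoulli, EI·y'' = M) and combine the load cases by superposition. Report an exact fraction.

Load 1 — triangular load w₀=-13 kN/m (0→w₀ over full span):
  θ_1 = -w₀(7L⁴-30L²x²+15x⁴)/(360LEI) = -(-13)·(7·20⁴-30·20²·15²+15·15⁴)/(360·20·200000) = -17069/2304000 rad
Load 2 — point force P=16 kN at a=12 m (b=L-a=8):
  θ_2 = -Pa(2L²-6Lx+3x²+a²)/(6LEI)  [x>a] = -16·12·(2·20²-6·20·15+3·15²+12²)/(6·20·200000) = 181/125000 rad
Superposition: θ = Σ θ_i = -1716601/288000000 rad ≈ -0.005960 rad

θ(15) = -1716601/288000000 rad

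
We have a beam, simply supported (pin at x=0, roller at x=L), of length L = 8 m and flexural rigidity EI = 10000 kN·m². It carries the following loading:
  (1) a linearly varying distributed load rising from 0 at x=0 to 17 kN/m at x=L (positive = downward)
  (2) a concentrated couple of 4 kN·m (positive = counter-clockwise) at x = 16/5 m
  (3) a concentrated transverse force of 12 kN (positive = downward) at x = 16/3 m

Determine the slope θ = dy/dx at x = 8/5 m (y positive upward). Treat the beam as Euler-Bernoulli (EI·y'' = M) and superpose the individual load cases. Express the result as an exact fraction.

Load 1 — triangular load w₀=17 kN/m (0→w₀ over full span):
  θ_1 = -w₀(7L⁴-30L²x²+15x⁴)/(360LEI) = -17·(7·8⁴-30·8²·(8/5)²+15·(8/5)⁴)/(360·8·10000) = -49504/3515625 rad
Load 2 — applied couple M₀=4 kN·m at a=16/5 m (b=L-a=24/5):
  θ_2 = (M₀x²/(2L)+C₁)/EI  [x≤a] with C₁=M₀(3b²-L²)/(6L)=32/75 = (4·(8/5)²/(2·8)+(32/75))/10000 = 1/9375 rad
Load 3 — point force P=12 kN at a=16/3 m (b=L-a=8/3):
  θ_3 = -Pb(L²-b²-3x²)/(6LEI)  [x≤a] = -12·(8/3)·(8²-(8/3)²-3·(8/5)²)/(6·8·10000) = -1384/421875 rad
Superposition: θ = Σ θ_i = -181987/10546875 rad ≈ -0.017255 rad

θ(8/5) = -181987/10546875 rad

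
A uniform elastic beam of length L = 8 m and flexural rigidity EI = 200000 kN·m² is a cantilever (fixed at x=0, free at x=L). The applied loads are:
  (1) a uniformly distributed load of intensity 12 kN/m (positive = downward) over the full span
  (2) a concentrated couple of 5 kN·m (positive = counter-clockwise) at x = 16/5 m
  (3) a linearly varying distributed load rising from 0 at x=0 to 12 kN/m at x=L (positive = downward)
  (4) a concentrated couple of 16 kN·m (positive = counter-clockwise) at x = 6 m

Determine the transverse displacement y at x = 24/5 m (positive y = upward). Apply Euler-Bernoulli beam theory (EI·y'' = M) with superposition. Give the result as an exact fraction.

y(24/5) = -1167076/48828125 m

Load 1 — uniform load w=12 kN/m over full span:
  y_1 = -wx²(x²-4Lx+6L²)/(24EI) = -12·(24/5)²·((24/5)²-4·8·(24/5)+6·8²)/(24·200000) = -28512/1953125 m
Load 2 — applied couple M₀=5 kN·m at a=16/5 m (b=L-a=24/5):
  y_2 = M₀a(2x-a)/(2EI)  [x>a] = 5·(16/5)·(2·(24/5)-(16/5))/(2·200000) = 4/15625 m
Load 3 — triangular load w₀=12 kN/m (0→w₀ over full span):
  y_3 = (w₀Lx³/12-w₀L²x²/6-w₀x⁵/(120L))/EI = (12·8·(24/5)³/12-12·8²·(24/5)²/6-12·(24/5)⁵/(120·8))/200000 = -511776/48828125 m
Load 4 — applied couple M₀=16 kN·m at a=6 m (b=L-a=2):
  y_4 = M₀x²/(2EI)  [x≤a] = 16·(24/5)²/(2·200000) = 72/78125 m
Superposition: y = Σ y_i = -1167076/48828125 m ≈ -0.023902 m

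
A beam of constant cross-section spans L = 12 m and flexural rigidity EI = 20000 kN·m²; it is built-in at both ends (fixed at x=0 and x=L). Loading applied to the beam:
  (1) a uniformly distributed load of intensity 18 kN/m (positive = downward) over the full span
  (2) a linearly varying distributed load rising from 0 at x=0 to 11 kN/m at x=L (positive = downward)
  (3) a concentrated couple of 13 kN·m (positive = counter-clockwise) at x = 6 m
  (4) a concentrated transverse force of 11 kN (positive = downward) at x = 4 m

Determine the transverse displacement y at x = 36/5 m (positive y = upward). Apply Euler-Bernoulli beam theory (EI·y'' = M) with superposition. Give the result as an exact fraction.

Load 1 — uniform load w=18 kN/m over full span:
  y_1 = -wx²(L-x)²/(24EI) = -18·(36/5)²·(12-(36/5))²/(24·20000) = -17496/390625 m
Load 2 — triangular load w₀=11 kN/m (0→w₀ over full span):
  y_2 = -w₀x²(L-x)²(x+2L)/(120LEI) = -11·(36/5)²·(12-(36/5))²·((36/5)+2·12)/(120·12·20000) = -138996/9765625 m
Load 3 — applied couple M₀=13 kN·m at a=6 m (b=L-a=6):
  y_3 = (R_Ax³/6 - M_Ax²/2 - M₀(x-a)²/2)/EI  [x>a] with R_A=13/8, M_A=13/4 = ((13/8)·(36/5)³/6 - (13/4)·(36/5)²/2 - 13·((36/5)-6)²/2)/20000 = 117/312500 m
Load 4 — point force P=11 kN at a=4 m (b=L-a=8):
  y_4 = -Pa²(L-x)²(3bL-(3b+a)(L-x))/(6L³EI)  [x>a] = -11·4²·(12-(36/5))²·(3·8·12-(3·8+4)·(12-(36/5)))/(6·12³·20000) = -704/234375 m
Superposition: y = Σ y_i = -7224877/117187500 m ≈ -0.061652 m

y(36/5) = -7224877/117187500 m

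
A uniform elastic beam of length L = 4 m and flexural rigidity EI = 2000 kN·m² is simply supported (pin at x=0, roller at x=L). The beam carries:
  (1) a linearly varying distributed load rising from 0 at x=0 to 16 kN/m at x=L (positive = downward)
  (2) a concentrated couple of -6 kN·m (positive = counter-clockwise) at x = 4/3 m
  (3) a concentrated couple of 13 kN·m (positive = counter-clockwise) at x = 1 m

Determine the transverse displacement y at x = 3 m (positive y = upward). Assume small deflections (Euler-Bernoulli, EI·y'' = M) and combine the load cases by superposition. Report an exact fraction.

y(3) = -63/8000 m

Load 1 — triangular load w₀=16 kN/m (0→w₀ over full span):
  y_1 = -w₀x(7L⁴-10L²x²+3x⁴)/(360LEI) = -16·3·(7·4⁴-10·4²·3²+3·3⁴)/(360·4·2000) = -119/12000 m
Load 2 — applied couple M₀=-6 kN·m at a=4/3 m (b=L-a=8/3):
  y_2 = (M₀x³/(6L)-M₀(x-a)²/2+C₁x)/EI  [x>a] with C₁=M₀(3b²-L²)/(6L)=-4/3 = ((-6)·3³/(6·4)-(-6)·(3-(4/3))²/2+(-4/3)·3)/2000 = -29/24000 m
Load 3 — applied couple M₀=13 kN·m at a=1 m (b=L-a=3):
  y_3 = (M₀x³/(6L)-M₀(x-a)²/2+C₁x)/EI  [x>a] with C₁=M₀(3b²-L²)/(6L)=143/24 = (13·3³/(6·4)-13·(3-1)²/2+(143/24)·3)/2000 = 13/4000 m
Superposition: y = Σ y_i = -63/8000 m ≈ -0.007875 m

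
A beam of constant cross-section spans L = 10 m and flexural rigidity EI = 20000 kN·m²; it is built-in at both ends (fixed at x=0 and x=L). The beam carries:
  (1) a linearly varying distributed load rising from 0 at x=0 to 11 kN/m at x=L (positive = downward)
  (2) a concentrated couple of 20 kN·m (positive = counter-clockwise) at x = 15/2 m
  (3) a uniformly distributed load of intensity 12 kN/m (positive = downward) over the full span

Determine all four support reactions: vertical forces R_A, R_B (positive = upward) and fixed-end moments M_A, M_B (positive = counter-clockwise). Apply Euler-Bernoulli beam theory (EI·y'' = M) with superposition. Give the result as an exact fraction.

R_A = 315/4 kN, M_A = 1715/12 kN·m, R_B = 385/4 kN, M_B = -635/4 kN·m

Load 1 — triangular load w₀=11 kN/m (0→w₀ over full span):
  R_A = 3w₀L/20 = 3·11·10/20 = 33/2 kN
  M_A = w₀L²/30 = 11·10²/30 = 110/3 kN·m
  R_B = 7w₀L/20 = 7·11·10/20 = 77/2 kN
  M_B = -w₀L²/20 = -11·10²/20 = -55 kN·m
Load 2 — applied couple M₀=20 kN·m at a=15/2 m (b=L-a=5/2):
  R_A = 6M₀ab/L³ = 6·20·(15/2)·(5/2)/10³ = 9/4 kN
  M_A = M₀b(2a-b)/L² = 20·(5/2)·(2·(15/2)-(5/2))/10² = 25/4 kN·m
  R_B = -6M₀ab/L³ = -6·20·(15/2)·(5/2)/10³ = -9/4 kN
  M_B = M₀a(2b-a)/L² = 20·(15/2)·(2·(5/2)-(15/2))/10² = -15/4 kN·m
Load 3 — uniform load w=12 kN/m over full span:
  R_A = wL/2 = 12·10/2 = 60 kN
  M_A = wL²/12 = 12·10²/12 = 100 kN·m
  R_B = wL/2 = 12·10/2 = 60 kN
  M_B = -wL²/12 = -12·10²/12 = -100 kN·m
Superposition: R_A = 315/4 kN, M_A = 1715/12 kN·m, R_B = 385/4 kN, M_B = -635/4 kN·m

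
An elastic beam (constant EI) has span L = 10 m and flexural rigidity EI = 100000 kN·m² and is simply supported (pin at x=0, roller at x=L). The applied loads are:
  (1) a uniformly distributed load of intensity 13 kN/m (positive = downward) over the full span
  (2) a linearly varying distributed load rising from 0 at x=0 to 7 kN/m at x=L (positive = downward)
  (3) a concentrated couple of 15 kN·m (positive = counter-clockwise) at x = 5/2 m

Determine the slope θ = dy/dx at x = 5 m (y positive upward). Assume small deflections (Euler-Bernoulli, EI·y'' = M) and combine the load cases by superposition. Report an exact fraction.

Load 1 — uniform load w=13 kN/m over full span:
  θ_1 = -w(L³-6Lx²+4x³)/(24EI) = -13·(10³-6·10·5²+4·5³)/(24·100000) = 0 rad
Load 2 — triangular load w₀=7 kN/m (0→w₀ over full span):
  θ_2 = -w₀(7L⁴-30L²x²+15x⁴)/(360LEI) = -7·(7·10⁴-30·10²·5²+15·5⁴)/(360·10·100000) = -49/576000 rad
Load 3 — applied couple M₀=15 kN·m at a=5/2 m (b=L-a=15/2):
  θ_3 = (M₀x²/(2L)-M₀(x-a)+C₁)/EI  [x>a] with C₁=M₀(3b²-L²)/(6L)=275/16 = (15·5²/(2·10)-15·(5-(5/2))+(275/16))/100000 = -1/64000 rad
Superposition: θ = Σ θ_i = -29/288000 rad ≈ -0.000101 rad

θ(5) = -29/288000 rad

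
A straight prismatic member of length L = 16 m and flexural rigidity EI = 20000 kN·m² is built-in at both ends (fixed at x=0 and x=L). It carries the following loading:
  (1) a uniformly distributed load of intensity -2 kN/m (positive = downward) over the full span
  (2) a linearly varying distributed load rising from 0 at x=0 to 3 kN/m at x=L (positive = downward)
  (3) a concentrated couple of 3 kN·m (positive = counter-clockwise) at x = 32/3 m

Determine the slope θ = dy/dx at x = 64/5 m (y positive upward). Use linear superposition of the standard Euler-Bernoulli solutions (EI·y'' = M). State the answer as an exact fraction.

Load 1 — uniform load w=-2 kN/m over full span:
  θ_1 = -wx(L-x)(L-2x)/(12EI) = -(-2)·(64/5)·(16-(64/5))·(16-2·(64/5))/(12·20000) = -256/78125 rad
Load 2 — triangular load w₀=3 kN/m (0→w₀ over full span):
  θ_2 = -w₀(2x(L-x)(L-2x)(x+2L)+x²(L-x)²)/(120LEI) = -3·(2·(64/5)·(16-(64/5))·(16-2·(64/5))·((64/5)+2·16)+(64/5)²·(16-(64/5))²)/(120·16·20000) = 1024/390625 rad
Load 3 — applied couple M₀=3 kN·m at a=32/3 m (b=L-a=16/3):
  θ_3 = (R_Ax²/2 - M_Ax - M₀(x-a))/EI  [x>a] with R_A=1/4, M_A=1 = ((1/4)·(64/5)²/2 - 1·(64/5) - 3·((64/5)-(32/3)))/20000 = 1/15625 rad
Superposition: θ = Σ θ_i = -231/390625 rad ≈ -0.000591 rad

θ(64/5) = -231/390625 rad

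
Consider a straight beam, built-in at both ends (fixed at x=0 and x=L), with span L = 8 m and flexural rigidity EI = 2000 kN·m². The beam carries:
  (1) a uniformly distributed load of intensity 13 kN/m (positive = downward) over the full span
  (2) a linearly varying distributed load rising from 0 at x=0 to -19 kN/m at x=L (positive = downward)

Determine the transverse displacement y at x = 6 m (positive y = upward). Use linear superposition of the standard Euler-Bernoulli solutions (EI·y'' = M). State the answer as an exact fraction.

Load 1 — uniform load w=13 kN/m over full span:
  y_1 = -wx²(L-x)²/(24EI) = -13·6²·(8-6)²/(24·2000) = -39/1000 m
Load 2 — triangular load w₀=-19 kN/m (0→w₀ over full span):
  y_2 = -w₀x²(L-x)²(x+2L)/(120LEI) = -(-19)·6²·(8-6)²·(6+2·8)/(120·8·2000) = 627/20000 m
Superposition: y = Σ y_i = -153/20000 m ≈ -0.007650 m

y(6) = -153/20000 m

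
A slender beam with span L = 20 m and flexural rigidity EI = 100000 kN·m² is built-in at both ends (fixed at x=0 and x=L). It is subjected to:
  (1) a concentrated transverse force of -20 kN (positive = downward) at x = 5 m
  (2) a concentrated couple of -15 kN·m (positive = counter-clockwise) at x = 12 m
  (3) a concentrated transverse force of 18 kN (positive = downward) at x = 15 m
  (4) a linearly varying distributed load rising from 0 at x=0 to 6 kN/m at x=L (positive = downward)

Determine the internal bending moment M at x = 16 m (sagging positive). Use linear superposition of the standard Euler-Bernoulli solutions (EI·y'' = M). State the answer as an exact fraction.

Load 1 — point force P=-20 kN at a=5 m (b=L-a=15):
  M_1 = Pa²(a+3b)(L-x)/L³ - Pa²b/L²  [x>a] = (-20)·5²·(5+3·15)·(20-16)/20³ - (-20)·5²·15/20² = 25/4 kN·m
Load 2 — applied couple M₀=-15 kN·m at a=12 m (b=L-a=8):
  M_2 = R_Ax - M_A - M₀  [x>a] with R_A=-27/25, M_A=-24/5 = (-27/25)·16 - (-24/5) - (-15) = 63/25 kN·m
Load 3 — point force P=18 kN at a=15 m (b=L-a=5):
  M_3 = Pa²(a+3b)(L-x)/L³ - Pa²b/L²  [x>a] = 18·15²·(15+3·5)·(20-16)/20³ - 18·15²·5/20² = 81/8 kN·m
Load 4 — triangular load w₀=6 kN/m (0→w₀ over full span):
  M_4 = 3w₀Lx/20 - w₀L²/30 - w₀x³/(6L) = 3·6·20·16/20 - 6·20²/30 - 6·16³/(6·20) = 16/5 kN·m
Superposition: M = Σ M_i = 4419/200 kN·m ≈ 22.095000 kN·m

M(16) = 4419/200 kN·m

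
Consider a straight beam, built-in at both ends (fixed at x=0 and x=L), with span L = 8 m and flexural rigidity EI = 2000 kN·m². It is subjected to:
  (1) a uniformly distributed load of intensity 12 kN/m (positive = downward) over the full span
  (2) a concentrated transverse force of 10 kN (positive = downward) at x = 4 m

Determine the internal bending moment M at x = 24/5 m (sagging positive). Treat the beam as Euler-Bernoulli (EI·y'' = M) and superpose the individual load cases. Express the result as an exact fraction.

Load 1 — uniform load w=12 kN/m over full span:
  M_1 = wLx/2 - wL²/12 - wx²/2 = 12·8·(24/5)/2 - 12·8²/12 - 12·(24/5)²/2 = 704/25 kN·m
Load 2 — point force P=10 kN at a=4 m (b=L-a=4):
  M_2 = Pa²(a+3b)(L-x)/L³ - Pa²b/L²  [x>a] = 10·4²·(4+3·4)·(8-(24/5))/8³ - 10·4²·4/8² = 6 kN·m
Superposition: M = Σ M_i = 854/25 kN·m ≈ 34.160000 kN·m

M(24/5) = 854/25 kN·m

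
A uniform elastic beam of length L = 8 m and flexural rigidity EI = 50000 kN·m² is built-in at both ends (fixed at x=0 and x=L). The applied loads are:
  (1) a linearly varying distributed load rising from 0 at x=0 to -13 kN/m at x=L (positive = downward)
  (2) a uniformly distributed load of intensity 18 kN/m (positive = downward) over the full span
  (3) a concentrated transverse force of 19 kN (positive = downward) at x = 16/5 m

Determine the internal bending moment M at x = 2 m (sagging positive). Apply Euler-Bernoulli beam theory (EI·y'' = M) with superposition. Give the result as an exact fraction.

M(2) = 3359/250 kN·m

Load 1 — triangular load w₀=-13 kN/m (0→w₀ over full span):
  M_1 = 3w₀Lx/20 - w₀L²/30 - w₀x³/(6L) = 3·(-13)·8·2/20 - (-13)·8²/30 - (-13)·2³/(6·8) = -13/10 kN·m
Load 2 — uniform load w=18 kN/m over full span:
  M_2 = wLx/2 - wL²/12 - wx²/2 = 18·8·2/2 - 18·8²/12 - 18·2²/2 = 12 kN·m
Load 3 — point force P=19 kN at a=16/5 m (b=L-a=24/5):
  M_3 = Pb²(3a+b)x/L³ - Pab²/L²  [x≤a] = 19·(24/5)²·(3·(16/5)+(24/5))·2/8³ - 19·(16/5)·(24/5)²/8² = 342/125 kN·m
Superposition: M = Σ M_i = 3359/250 kN·m ≈ 13.436000 kN·m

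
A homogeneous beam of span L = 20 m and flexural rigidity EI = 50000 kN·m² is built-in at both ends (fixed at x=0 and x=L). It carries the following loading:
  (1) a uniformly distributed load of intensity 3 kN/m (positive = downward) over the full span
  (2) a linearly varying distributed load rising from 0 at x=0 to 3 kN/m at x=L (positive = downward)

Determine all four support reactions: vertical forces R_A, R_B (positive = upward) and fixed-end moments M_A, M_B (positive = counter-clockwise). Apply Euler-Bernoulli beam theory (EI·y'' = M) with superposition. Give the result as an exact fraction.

Load 1 — uniform load w=3 kN/m over full span:
  R_A = wL/2 = 3·20/2 = 30 kN
  M_A = wL²/12 = 3·20²/12 = 100 kN·m
  R_B = wL/2 = 3·20/2 = 30 kN
  M_B = -wL²/12 = -3·20²/12 = -100 kN·m
Load 2 — triangular load w₀=3 kN/m (0→w₀ over full span):
  R_A = 3w₀L/20 = 3·3·20/20 = 9 kN
  M_A = w₀L²/30 = 3·20²/30 = 40 kN·m
  R_B = 7w₀L/20 = 7·3·20/20 = 21 kN
  M_B = -w₀L²/20 = -3·20²/20 = -60 kN·m
Superposition: R_A = 39 kN, M_A = 140 kN·m, R_B = 51 kN, M_B = -160 kN·m

R_A = 39 kN, M_A = 140 kN·m, R_B = 51 kN, M_B = -160 kN·m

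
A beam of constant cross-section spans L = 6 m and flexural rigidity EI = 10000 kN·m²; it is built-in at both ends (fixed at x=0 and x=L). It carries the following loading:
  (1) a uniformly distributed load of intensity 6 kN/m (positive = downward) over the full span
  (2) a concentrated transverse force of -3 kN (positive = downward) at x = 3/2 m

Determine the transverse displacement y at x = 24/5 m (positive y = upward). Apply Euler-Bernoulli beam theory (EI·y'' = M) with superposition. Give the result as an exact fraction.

y(24/5) = -78219/100000000 m

Load 1 — uniform load w=6 kN/m over full span:
  y_1 = -wx²(L-x)²/(24EI) = -6·(24/5)²·(6-(24/5))²/(24·10000) = -324/390625 m
Load 2 — point force P=-3 kN at a=3/2 m (b=L-a=9/2):
  y_2 = -Pa²(L-x)²(3bL-(3b+a)(L-x))/(6L³EI)  [x>a] = -(-3)·(3/2)²·(6-(24/5))²·(3·(9/2)·6-(3·(9/2)+(3/2))·(6-(24/5)))/(6·6³·10000) = 189/4000000 m
Superposition: y = Σ y_i = -78219/100000000 m ≈ -0.000782 m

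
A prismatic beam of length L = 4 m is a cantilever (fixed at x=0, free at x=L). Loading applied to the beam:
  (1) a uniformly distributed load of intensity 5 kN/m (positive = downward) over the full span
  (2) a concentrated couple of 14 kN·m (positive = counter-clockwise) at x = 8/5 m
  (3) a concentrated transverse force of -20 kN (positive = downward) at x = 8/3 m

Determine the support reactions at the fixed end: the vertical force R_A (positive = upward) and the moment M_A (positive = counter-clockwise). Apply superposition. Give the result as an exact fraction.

Load 1 — uniform load w=5 kN/m over full span:
  R_A = wL = 5·4 = 20 kN
  M_A = wL²/2 = 5·4²/2 = 40 kN·m
Load 2 — applied couple M₀=14 kN·m at a=8/5 m (b=L-a=12/5):
  R_A = 0 kN
  M_A = -M₀ = -14 kN·m
Load 3 — point force P=-20 kN at a=8/3 m (b=L-a=4/3):
  R_A = P = (-20) = -20 kN
  M_A = Pa = (-20)·(8/3) = -160/3 kN·m
Superposition: R_A = 0 kN, M_A = -82/3 kN·m

R_A = 0 kN, M_A = -82/3 kN·m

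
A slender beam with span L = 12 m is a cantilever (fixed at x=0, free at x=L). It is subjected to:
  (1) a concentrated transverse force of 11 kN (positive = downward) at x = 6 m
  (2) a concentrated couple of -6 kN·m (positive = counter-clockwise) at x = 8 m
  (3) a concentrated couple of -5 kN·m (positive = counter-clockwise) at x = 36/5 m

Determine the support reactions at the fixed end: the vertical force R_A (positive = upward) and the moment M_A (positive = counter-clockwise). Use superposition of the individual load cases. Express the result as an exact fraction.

Load 1 — point force P=11 kN at a=6 m (b=L-a=6):
  R_A = P = 11 kN
  M_A = Pa = 11·6 = 66 kN·m
Load 2 — applied couple M₀=-6 kN·m at a=8 m (b=L-a=4):
  R_A = 0 kN
  M_A = -M₀ = -(-6) = 6 kN·m
Load 3 — applied couple M₀=-5 kN·m at a=36/5 m (b=L-a=24/5):
  R_A = 0 kN
  M_A = -M₀ = -(-5) = 5 kN·m
Superposition: R_A = 11 kN, M_A = 77 kN·m

R_A = 11 kN, M_A = 77 kN·m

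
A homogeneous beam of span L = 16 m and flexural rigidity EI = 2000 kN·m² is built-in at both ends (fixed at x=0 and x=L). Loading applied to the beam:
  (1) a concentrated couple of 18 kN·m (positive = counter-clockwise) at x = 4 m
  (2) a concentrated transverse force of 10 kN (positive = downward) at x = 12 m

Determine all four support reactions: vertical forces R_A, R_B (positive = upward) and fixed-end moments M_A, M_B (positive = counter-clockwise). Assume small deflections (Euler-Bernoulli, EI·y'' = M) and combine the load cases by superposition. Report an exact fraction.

Load 1 — applied couple M₀=18 kN·m at a=4 m (b=L-a=12):
  R_A = 6M₀ab/L³ = 6·18·4·12/16³ = 81/64 kN
  M_A = M₀b(2a-b)/L² = 18·12·(2·4-12)/16² = -27/8 kN·m
  R_B = -6M₀ab/L³ = -6·18·4·12/16³ = -81/64 kN
  M_B = M₀a(2b-a)/L² = 18·4·(2·12-4)/16² = 45/8 kN·m
Load 2 — point force P=10 kN at a=12 m (b=L-a=4):
  R_A = Pb²(3a+b)/L³ = 10·4²·(3·12+4)/16³ = 25/16 kN
  M_A = Pab²/L² = 10·12·4²/16² = 15/2 kN·m
  R_B = Pa²(a+3b)/L³ = 10·12²·(12+3·4)/16³ = 135/16 kN
  M_B = -Pa²b/L² = -10·12²·4/16² = -45/2 kN·m
Superposition: R_A = 181/64 kN, M_A = 33/8 kN·m, R_B = 459/64 kN, M_B = -135/8 kN·m

R_A = 181/64 kN, M_A = 33/8 kN·m, R_B = 459/64 kN, M_B = -135/8 kN·m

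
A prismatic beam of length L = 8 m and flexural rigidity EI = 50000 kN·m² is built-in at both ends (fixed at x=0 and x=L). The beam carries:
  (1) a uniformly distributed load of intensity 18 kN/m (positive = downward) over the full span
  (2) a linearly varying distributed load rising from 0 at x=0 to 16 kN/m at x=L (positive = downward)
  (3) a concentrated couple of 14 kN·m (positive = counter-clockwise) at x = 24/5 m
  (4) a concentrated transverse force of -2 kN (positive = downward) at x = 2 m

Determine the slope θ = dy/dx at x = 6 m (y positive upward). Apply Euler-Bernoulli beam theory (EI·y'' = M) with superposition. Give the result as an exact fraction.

θ(6) = 21121/10000000 rad

Load 1 — uniform load w=18 kN/m over full span:
  θ_1 = -wx(L-x)(L-2x)/(12EI) = -18·6·(8-6)·(8-2·6)/(12·50000) = 9/6250 rad
Load 2 — triangular load w₀=16 kN/m (0→w₀ over full span):
  θ_2 = -w₀(2x(L-x)(L-2x)(x+2L)+x²(L-x)²)/(120LEI) = -16·(2·6·(8-6)·(8-2·6)·(6+2·8)+6²·(8-6)²)/(120·8·50000) = 41/62500 rad
Load 3 — applied couple M₀=14 kN·m at a=24/5 m (b=L-a=16/5):
  θ_3 = (R_Ax²/2 - M_Ax - M₀(x-a))/EI  [x>a] with R_A=63/25, M_A=112/25 = ((63/25)·6²/2 - (112/25)·6 - 14·(6-(24/5)))/50000 = 21/625000 rad
Load 4 — point force P=-2 kN at a=2 m (b=L-a=6):
  θ_4 = Pa²(L-x)(2bL-(3b+a)(L-x))/(2L³EI)  [x>a] = (-2)·2²·(8-6)·(2·6·8-(3·6+2)·(8-6))/(2·8³·50000) = -7/400000 rad
Superposition: θ = Σ θ_i = 21121/10000000 rad ≈ 0.002112 rad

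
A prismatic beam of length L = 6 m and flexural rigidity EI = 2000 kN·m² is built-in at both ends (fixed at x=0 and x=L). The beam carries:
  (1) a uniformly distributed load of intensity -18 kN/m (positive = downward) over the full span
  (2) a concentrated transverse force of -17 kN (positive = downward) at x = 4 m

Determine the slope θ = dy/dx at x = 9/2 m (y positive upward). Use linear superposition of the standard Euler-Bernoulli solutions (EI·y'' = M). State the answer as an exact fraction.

θ(9/2) = -311/16000 rad

Load 1 — uniform load w=-18 kN/m over full span:
  θ_1 = -wx(L-x)(L-2x)/(12EI) = -(-18)·(9/2)·(6-(9/2))·(6-2·(9/2))/(12·2000) = -243/16000 rad
Load 2 — point force P=-17 kN at a=4 m (b=L-a=2):
  θ_2 = Pa²(L-x)(2bL-(3b+a)(L-x))/(2L³EI)  [x>a] = (-17)·4²·(6-(9/2))·(2·2·6-(3·2+4)·(6-(9/2)))/(2·6³·2000) = -17/4000 rad
Superposition: θ = Σ θ_i = -311/16000 rad ≈ -0.019437 rad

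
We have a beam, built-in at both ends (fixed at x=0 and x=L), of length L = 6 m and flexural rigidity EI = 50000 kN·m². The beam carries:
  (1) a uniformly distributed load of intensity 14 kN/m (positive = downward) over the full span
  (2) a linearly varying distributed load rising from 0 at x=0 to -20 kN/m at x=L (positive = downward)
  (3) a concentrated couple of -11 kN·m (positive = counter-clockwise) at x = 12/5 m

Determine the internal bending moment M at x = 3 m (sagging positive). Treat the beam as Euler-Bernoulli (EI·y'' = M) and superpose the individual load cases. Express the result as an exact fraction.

M(3) = 52/5 kN·m

Load 1 — uniform load w=14 kN/m over full span:
  M_1 = wLx/2 - wL²/12 - wx²/2 = 14·6·3/2 - 14·6²/12 - 14·3²/2 = 21 kN·m
Load 2 — triangular load w₀=-20 kN/m (0→w₀ over full span):
  M_2 = 3w₀Lx/20 - w₀L²/30 - w₀x³/(6L) = 3·(-20)·6·3/20 - (-20)·6²/30 - (-20)·3³/(6·6) = -15 kN·m
Load 3 — applied couple M₀=-11 kN·m at a=12/5 m (b=L-a=18/5):
  M_3 = R_Ax - M_A - M₀  [x>a] with R_A=-66/25, M_A=-33/25 = (-66/25)·3 - (-33/25) - (-11) = 22/5 kN·m
Superposition: M = Σ M_i = 52/5 kN·m ≈ 10.400000 kN·m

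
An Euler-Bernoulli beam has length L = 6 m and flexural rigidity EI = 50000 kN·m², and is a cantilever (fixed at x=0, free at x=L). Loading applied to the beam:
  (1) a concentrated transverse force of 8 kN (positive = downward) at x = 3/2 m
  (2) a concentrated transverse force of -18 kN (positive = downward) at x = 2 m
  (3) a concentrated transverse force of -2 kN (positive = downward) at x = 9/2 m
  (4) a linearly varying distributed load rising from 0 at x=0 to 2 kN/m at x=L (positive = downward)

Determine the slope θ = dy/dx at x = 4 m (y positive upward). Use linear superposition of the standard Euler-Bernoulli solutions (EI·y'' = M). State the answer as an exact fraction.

θ(4) = -41/450000 rad

Load 1 — point force P=8 kN at a=3/2 m (b=L-a=9/2):
  θ_1 = -Pa²/(2EI)  [x>a] = -8·(3/2)²/(2·50000) = -9/50000 rad
Load 2 — point force P=-18 kN at a=2 m (b=L-a=4):
  θ_2 = -Pa²/(2EI)  [x>a] = -(-18)·2²/(2·50000) = 9/12500 rad
Load 3 — point force P=-2 kN at a=9/2 m (b=L-a=3/2):
  θ_3 = -Px(2a-x)/(2EI)  [x≤a] = -(-2)·4·(2·(9/2)-4)/(2·50000) = 1/2500 rad
Load 4 — triangular load w₀=2 kN/m (0→w₀ over full span):
  θ_4 = (w₀Lx²/4-w₀L²x/3-w₀x⁴/(24L))/EI = (2·6·4²/4-2·6²·4/3-2·4⁴/(24·6))/50000 = -29/28125 rad
Superposition: θ = Σ θ_i = -41/450000 rad ≈ -0.000091 rad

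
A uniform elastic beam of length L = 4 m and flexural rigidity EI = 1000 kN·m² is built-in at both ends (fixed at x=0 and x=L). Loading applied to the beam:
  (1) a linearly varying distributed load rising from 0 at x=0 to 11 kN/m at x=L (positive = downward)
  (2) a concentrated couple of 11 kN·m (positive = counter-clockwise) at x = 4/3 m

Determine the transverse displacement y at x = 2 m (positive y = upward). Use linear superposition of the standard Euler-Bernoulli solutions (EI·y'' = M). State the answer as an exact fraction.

Load 1 — triangular load w₀=11 kN/m (0→w₀ over full span):
  y_1 = -w₀x²(L-x)²(x+2L)/(120LEI) = -11·2²·(4-2)²·(2+2·4)/(120·4·1000) = -11/3000 m
Load 2 — applied couple M₀=11 kN·m at a=4/3 m (b=L-a=8/3):
  y_2 = (R_Ax³/6 - M_Ax²/2 - M₀(x-a)²/2)/EI  [x>a] with R_A=11/3, M_A=0 = ((11/3)·2³/6 - 0·2²/2 - 11·(2-(4/3))²/2)/1000 = 11/4500 m
Superposition: y = Σ y_i = -11/9000 m ≈ -0.001222 m

y(2) = -11/9000 m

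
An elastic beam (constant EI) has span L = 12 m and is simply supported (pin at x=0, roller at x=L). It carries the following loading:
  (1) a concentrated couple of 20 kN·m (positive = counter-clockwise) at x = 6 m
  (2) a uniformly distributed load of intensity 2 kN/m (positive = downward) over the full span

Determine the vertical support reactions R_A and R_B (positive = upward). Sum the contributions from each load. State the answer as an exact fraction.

Load 1 — applied couple M₀=20 kN·m at a=6 m (b=L-a=6):
  R_A = M₀/L = 20/12 = 5/3 kN
  R_B = -M₀/L = -20/12 = -5/3 kN
Load 2 — uniform load w=2 kN/m over full span:
  R_A = wL/2 = 2·12/2 = 12 kN
  R_B = wL/2 = 2·12/2 = 12 kN
Superposition: R_A = 41/3 kN, R_B = 31/3 kN

R_A = 41/3 kN, R_B = 31/3 kN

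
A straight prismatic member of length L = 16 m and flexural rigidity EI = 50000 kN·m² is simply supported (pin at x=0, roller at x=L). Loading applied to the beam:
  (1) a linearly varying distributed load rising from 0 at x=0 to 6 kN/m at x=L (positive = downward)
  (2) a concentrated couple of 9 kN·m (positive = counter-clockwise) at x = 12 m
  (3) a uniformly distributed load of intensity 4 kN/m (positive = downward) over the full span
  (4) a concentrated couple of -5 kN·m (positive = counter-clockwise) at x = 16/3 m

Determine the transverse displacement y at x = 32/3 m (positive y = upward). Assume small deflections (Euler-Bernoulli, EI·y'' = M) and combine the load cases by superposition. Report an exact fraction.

Load 1 — triangular load w₀=6 kN/m (0→w₀ over full span):
  y_1 = -w₀x(7L⁴-10L²x²+3x⁴)/(360LEI) = -6·(32/3)·(7·16⁴-10·16²·(32/3)²+3·(32/3)⁴)/(360·16·50000) = -34816/759375 m
Load 2 — applied couple M₀=9 kN·m at a=12 m (b=L-a=4):
  y_2 = (M₀x³/(6L)+C₁x)/EI  [x≤a] with C₁=M₀(3b²-L²)/(6L)=-39/2 = (9·(32/3)³/(6·16)+(-39/2)·(32/3))/50000 = -53/28125 m
Load 3 — uniform load w=4 kN/m over full span:
  y_3 = -wx(L³-2Lx²+x³)/(24EI) = -4·(32/3)·(16³-2·16·(32/3)²+(32/3)³)/(24·50000) = -45056/759375 m
Load 4 — applied couple M₀=-5 kN·m at a=16/3 m (b=L-a=32/3):
  y_4 = (M₀x³/(6L)-M₀(x-a)²/2+C₁x)/EI  [x>a] with C₁=M₀(3b²-L²)/(6L)=-40/9 = ((-5)·(32/3)³/(6·16)-(-5)·((32/3)-(16/3))²/2+(-40/9)·(32/3))/50000 = -8/10125 m
Superposition: y = Σ y_i = -27301/253125 m ≈ -0.107856 m

y(32/3) = -27301/253125 m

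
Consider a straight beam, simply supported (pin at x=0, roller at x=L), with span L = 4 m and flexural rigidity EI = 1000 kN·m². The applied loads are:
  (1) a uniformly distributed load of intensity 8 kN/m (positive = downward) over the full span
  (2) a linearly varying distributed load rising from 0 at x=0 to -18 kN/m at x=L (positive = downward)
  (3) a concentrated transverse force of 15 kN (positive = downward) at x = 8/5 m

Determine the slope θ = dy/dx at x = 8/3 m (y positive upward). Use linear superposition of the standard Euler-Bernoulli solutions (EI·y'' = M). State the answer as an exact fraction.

Load 1 — uniform load w=8 kN/m over full span:
  θ_1 = -w(L³-6Lx²+4x³)/(24EI) = -8·(4³-6·4·(8/3)²+4·(8/3)³)/(24·1000) = 104/10125 rad
Load 2 — triangular load w₀=-18 kN/m (0→w₀ over full span):
  θ_2 = -w₀(7L⁴-30L²x²+15x⁴)/(360LEI) = -(-18)·(7·4⁴-30·4²·(8/3)²+15·(8/3)⁴)/(360·4·1000) = -182/16875 rad
Load 3 — point force P=15 kN at a=8/5 m (b=L-a=12/5):
  θ_3 = -Pa(2L²-6Lx+3x²+a²)/(6LEI)  [x>a] = -15·(8/5)·(2·4²-6·4·(8/3)+3·(8/3)²+(8/5)²)/(6·4·1000) = 76/9375 rad
Superposition: θ = Σ θ_i = 1922/253125 rad ≈ 0.007593 rad

θ(8/3) = 1922/253125 rad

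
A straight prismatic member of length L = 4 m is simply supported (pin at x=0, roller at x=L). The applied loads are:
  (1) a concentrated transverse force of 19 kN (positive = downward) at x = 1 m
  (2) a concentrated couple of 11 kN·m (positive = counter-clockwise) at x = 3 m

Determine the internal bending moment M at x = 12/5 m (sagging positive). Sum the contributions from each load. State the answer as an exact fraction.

M(12/5) = 71/5 kN·m

Load 1 — point force P=19 kN at a=1 m (b=L-a=3):
  M_1 = Pa(L-x)/L  [x>a] = 19·1·(4-(12/5))/4 = 38/5 kN·m
Load 2 — applied couple M₀=11 kN·m at a=3 m (b=L-a=1):
  M_2 = M₀x/L  [x≤a] = 11·(12/5)/4 = 33/5 kN·m
Superposition: M = Σ M_i = 71/5 kN·m ≈ 14.200000 kN·m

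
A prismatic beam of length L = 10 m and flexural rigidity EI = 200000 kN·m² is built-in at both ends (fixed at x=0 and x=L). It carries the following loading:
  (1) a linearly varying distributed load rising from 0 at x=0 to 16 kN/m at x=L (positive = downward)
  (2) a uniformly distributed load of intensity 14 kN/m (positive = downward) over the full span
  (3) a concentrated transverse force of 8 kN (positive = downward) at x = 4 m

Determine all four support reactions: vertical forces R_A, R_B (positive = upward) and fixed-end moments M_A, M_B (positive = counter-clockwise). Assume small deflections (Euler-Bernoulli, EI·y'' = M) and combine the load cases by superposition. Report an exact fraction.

Load 1 — triangular load w₀=16 kN/m (0→w₀ over full span):
  R_A = 3w₀L/20 = 3·16·10/20 = 24 kN
  M_A = w₀L²/30 = 16·10²/30 = 160/3 kN·m
  R_B = 7w₀L/20 = 7·16·10/20 = 56 kN
  M_B = -w₀L²/20 = -16·10²/20 = -80 kN·m
Load 2 — uniform load w=14 kN/m over full span:
  R_A = wL/2 = 14·10/2 = 70 kN
  M_A = wL²/12 = 14·10²/12 = 350/3 kN·m
  R_B = wL/2 = 14·10/2 = 70 kN
  M_B = -wL²/12 = -14·10²/12 = -350/3 kN·m
Load 3 — point force P=8 kN at a=4 m (b=L-a=6):
  R_A = Pb²(3a+b)/L³ = 8·6²·(3·4+6)/10³ = 648/125 kN
  M_A = Pab²/L² = 8·4·6²/10² = 288/25 kN·m
  R_B = Pa²(a+3b)/L³ = 8·4²·(4+3·6)/10³ = 352/125 kN
  M_B = -Pa²b/L² = -8·4²·6/10² = -192/25 kN·m
Superposition: R_A = 12398/125 kN, M_A = 4538/25 kN·m, R_B = 16102/125 kN, M_B = -15326/75 kN·m

R_A = 12398/125 kN, M_A = 4538/25 kN·m, R_B = 16102/125 kN, M_B = -15326/75 kN·m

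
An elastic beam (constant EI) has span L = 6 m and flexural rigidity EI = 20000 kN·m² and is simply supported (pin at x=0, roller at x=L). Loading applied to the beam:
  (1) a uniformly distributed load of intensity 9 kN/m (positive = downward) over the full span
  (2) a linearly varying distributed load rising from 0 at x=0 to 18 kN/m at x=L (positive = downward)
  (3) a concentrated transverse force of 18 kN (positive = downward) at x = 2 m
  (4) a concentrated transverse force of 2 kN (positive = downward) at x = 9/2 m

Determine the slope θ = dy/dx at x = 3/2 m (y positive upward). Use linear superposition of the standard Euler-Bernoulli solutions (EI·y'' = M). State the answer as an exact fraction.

θ(3/2) = -89869/12800000 rad

Load 1 — uniform load w=9 kN/m over full span:
  θ_1 = -w(L³-6Lx²+4x³)/(24EI) = -9·(6³-6·6·(3/2)²+4·(3/2)³)/(24·20000) = -891/320000 rad
Load 2 — triangular load w₀=18 kN/m (0→w₀ over full span):
  θ_2 = -w₀(7L⁴-30L²x²+15x⁴)/(360LEI) = -18·(7·6⁴-30·6²·(3/2)²+15·(3/2)⁴)/(360·6·20000) = -35829/12800000 rad
Load 3 — point force P=18 kN at a=2 m (b=L-a=4):
  θ_3 = -Pb(L²-b²-3x²)/(6LEI)  [x≤a] = -18·4·(6²-4²-3·(3/2)²)/(6·6·20000) = -53/40000 rad
Load 4 — point force P=2 kN at a=9/2 m (b=L-a=3/2):
  θ_4 = -Pb(L²-b²-3x²)/(6LEI)  [x≤a] = -2·(3/2)·(6²-(3/2)²-3·(3/2)²)/(6·6·20000) = -9/80000 rad
Superposition: θ = Σ θ_i = -89869/12800000 rad ≈ -0.007021 rad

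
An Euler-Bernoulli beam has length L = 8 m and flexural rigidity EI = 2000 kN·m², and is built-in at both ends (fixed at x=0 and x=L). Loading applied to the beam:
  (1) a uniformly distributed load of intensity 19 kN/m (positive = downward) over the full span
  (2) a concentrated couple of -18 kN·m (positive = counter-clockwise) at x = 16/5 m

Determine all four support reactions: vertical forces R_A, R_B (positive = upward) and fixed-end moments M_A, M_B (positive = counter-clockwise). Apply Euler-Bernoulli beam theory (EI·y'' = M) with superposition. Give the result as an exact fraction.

Load 1 — uniform load w=19 kN/m over full span:
  R_A = wL/2 = 19·8/2 = 76 kN
  M_A = wL²/12 = 19·8²/12 = 304/3 kN·m
  R_B = wL/2 = 19·8/2 = 76 kN
  M_B = -wL²/12 = -19·8²/12 = -304/3 kN·m
Load 2 — applied couple M₀=-18 kN·m at a=16/5 m (b=L-a=24/5):
  R_A = 6M₀ab/L³ = 6·(-18)·(16/5)·(24/5)/8³ = -81/25 kN
  M_A = M₀b(2a-b)/L² = (-18)·(24/5)·(2·(16/5)-(24/5))/8² = -54/25 kN·m
  R_B = -6M₀ab/L³ = -6·(-18)·(16/5)·(24/5)/8³ = 81/25 kN
  M_B = M₀a(2b-a)/L² = (-18)·(16/5)·(2·(24/5)-(16/5))/8² = -144/25 kN·m
Superposition: R_A = 1819/25 kN, M_A = 7438/75 kN·m, R_B = 1981/25 kN, M_B = -8032/75 kN·m

R_A = 1819/25 kN, M_A = 7438/75 kN·m, R_B = 1981/25 kN, M_B = -8032/75 kN·m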